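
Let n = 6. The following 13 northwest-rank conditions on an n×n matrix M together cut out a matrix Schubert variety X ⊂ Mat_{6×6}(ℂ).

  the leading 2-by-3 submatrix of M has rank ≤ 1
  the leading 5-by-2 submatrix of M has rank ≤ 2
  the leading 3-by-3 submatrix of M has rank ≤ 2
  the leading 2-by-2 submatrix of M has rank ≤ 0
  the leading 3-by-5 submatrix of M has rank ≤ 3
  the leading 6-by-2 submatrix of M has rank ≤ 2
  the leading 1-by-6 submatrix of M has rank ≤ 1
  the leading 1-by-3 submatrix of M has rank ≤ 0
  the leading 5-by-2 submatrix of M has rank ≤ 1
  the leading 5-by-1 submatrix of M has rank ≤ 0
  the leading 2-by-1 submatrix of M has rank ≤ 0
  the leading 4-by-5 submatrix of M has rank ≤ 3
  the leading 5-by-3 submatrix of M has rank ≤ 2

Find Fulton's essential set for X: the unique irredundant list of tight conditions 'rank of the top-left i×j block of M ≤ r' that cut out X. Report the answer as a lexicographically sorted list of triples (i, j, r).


The tightest implied rank at each (i,j), from the 13 conditions:

  row 1: 0, 0, 0, 1, 1, 1
  row 2: 0, 0, 1, 2, 2, 2
  row 3: 0, 1, 2, 3, 3, 3
  row 4: 0, 1, 2, 3, 3, 4
  row 5: 0, 1, 2, 3, 4, 5
  row 6: 1, 2, 3, 4, 5, 6

giving w = (4, 3, 2, 6, 5, 1) via Δ²R.

D(w) has 9 cells with 4 SE-corners; essential set:

[(1, 3, 0), (2, 2, 0), (4, 5, 3), (5, 1, 0)]


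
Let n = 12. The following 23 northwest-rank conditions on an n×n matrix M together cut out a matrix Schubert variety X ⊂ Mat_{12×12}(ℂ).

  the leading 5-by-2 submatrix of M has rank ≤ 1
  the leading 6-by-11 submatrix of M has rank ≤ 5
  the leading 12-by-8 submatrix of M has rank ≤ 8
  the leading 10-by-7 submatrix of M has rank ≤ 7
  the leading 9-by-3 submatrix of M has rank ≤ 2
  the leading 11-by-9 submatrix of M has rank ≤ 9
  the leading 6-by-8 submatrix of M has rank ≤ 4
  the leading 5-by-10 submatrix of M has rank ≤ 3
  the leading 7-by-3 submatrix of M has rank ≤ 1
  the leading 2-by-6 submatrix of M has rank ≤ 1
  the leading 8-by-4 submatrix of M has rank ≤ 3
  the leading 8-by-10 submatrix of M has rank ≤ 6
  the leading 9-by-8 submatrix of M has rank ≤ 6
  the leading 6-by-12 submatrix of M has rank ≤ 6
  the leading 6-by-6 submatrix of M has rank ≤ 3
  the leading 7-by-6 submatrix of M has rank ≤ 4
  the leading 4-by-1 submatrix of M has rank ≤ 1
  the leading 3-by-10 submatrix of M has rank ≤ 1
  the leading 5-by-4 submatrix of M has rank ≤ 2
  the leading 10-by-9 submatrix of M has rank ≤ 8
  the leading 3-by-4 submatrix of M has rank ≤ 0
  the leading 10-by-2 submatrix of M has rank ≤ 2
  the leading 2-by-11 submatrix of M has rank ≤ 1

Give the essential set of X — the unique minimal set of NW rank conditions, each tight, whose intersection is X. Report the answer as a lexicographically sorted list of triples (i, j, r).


The tightest implied rank at each (i,j), from the 23 conditions:

  R[1]: 0  0  0  0  1  1  1  1  1  1  1  1
  R[2]: 0  0  0  0  1  1  1  1  1  1  1  2
  R[3]: 0  0  0  0  1  1  1  1  1  1  2  3
  R[4]: 1  1  1  1  2  2  2  2  2  2  3  4
  R[5]: 1  1  1  2  3  3  3  3  3  3  4  5
  R[6]: 1  1  1  2  3  3  4  4  4  4  5  6
  R[7]: 1  1  1  2  3  4  5  5  5  5  6  7
  R[8]: 1  2  2  3  4  5  6  6  6  6  7  8
  R[9]: 1  2  2  3  4  5  6  6  7  7  8  9
  R[10]: 1  2  3  4  5  6  7  7  8  8  9  10
  R[11]: 1  2  3  4  5  6  7  8  9  9  10  11
  R[12]: 1  2  3  4  5  6  7  8  9  10  11  12

reading off 1-entries of Δ²R: w = (5, 12, 11, 1, 4, 7, 6, 2, 9, 3, 8, 10).

|D(w)|=32, |Ess(w)|=7:

[(2, 11, 1), (3, 4, 0), (3, 10, 1), (6, 6, 3), (7, 3, 1), (9, 3, 2), (9, 8, 6)]


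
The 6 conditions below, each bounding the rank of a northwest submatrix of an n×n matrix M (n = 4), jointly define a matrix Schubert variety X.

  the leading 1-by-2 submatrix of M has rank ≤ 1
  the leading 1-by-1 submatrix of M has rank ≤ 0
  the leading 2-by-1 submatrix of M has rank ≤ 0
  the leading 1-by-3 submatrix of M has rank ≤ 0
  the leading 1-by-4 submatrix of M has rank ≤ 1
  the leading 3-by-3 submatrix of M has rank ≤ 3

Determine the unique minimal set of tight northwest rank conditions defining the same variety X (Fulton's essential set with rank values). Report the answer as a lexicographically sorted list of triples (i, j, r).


Propagating the 6 rank bounds to every northwest block:

  R[1]: 0 0 0 1
  R[2]: 0 1 1 2
  R[3]: 1 2 2 3
  R[4]: 1 2 3 4

the unique w with this rank table is (4, 2, 1, 3).

2 SE-corners of the 4-cell Rothe diagram give Ess(w):

[(1, 3, 0), (2, 1, 0)]


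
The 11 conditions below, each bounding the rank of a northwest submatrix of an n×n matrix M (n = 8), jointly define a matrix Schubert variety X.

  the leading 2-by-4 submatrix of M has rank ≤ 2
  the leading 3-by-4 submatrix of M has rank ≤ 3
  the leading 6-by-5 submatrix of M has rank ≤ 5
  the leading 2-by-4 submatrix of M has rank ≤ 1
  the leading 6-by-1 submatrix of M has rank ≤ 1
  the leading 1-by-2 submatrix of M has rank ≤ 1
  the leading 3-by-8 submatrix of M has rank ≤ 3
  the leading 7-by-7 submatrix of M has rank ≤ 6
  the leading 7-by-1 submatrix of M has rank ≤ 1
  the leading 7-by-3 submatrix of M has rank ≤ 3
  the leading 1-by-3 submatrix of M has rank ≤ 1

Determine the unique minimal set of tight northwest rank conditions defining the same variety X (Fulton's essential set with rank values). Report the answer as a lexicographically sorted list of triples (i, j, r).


Rank table r_w(8×8) implied by the 11 constraints:

  row 1: 1, 1, 1, 1, 1, 1, 1, 1
  row 2: 1, 1, 1, 1, 2, 2, 2, 2
  row 3: 1, 2, 2, 2, 3, 3, 3, 3
  row 4: 1, 2, 3, 3, 4, 4, 4, 4
  row 5: 1, 2, 3, 4, 5, 5, 5, 5
  row 6: 1, 2, 3, 4, 5, 6, 6, 6
  row 7: 1, 2, 3, 4, 5, 6, 6, 7
  row 8: 1, 2, 3, 4, 5, 6, 7, 8

the unique w with this rank table is (1, 5, 2, 3, 4, 6, 8, 7).

Fulton essential set (2 of the 4 Rothe cells):

[(2, 4, 1), (7, 7, 6)]


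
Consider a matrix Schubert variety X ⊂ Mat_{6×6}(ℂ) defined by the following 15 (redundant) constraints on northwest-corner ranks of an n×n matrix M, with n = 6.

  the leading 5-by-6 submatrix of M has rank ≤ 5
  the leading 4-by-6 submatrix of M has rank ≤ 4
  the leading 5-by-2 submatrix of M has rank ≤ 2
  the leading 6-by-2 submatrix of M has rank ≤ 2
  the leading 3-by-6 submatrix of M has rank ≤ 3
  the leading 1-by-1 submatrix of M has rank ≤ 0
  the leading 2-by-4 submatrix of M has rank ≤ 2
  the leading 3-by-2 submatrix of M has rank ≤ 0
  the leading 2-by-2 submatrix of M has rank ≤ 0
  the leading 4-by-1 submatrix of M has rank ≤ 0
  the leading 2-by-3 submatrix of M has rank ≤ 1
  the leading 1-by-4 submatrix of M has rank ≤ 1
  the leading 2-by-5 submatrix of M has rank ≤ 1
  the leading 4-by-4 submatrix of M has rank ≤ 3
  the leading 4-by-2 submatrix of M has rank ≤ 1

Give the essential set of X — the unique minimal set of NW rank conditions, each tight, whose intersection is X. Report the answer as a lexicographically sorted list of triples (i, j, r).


Recovering R(i,j) via the rank-extension bound from the 15 conditions:

  row 1: 0, 0, 1, 1, 1, 1
  row 2: 0, 0, 1, 1, 1, 2
  row 3: 0, 0, 1, 2, 2, 3
  row 4: 0, 1, 2, 3, 3, 4
  row 5: 1, 2, 3, 4, 4, 5
  row 6: 1, 2, 3, 4, 5, 6

giving w = (3, 6, 4, 2, 1, 5) via Δ²R.

|D(w)|=9, |Ess(w)|=3:

[(2, 5, 1), (3, 2, 0), (4, 1, 0)]


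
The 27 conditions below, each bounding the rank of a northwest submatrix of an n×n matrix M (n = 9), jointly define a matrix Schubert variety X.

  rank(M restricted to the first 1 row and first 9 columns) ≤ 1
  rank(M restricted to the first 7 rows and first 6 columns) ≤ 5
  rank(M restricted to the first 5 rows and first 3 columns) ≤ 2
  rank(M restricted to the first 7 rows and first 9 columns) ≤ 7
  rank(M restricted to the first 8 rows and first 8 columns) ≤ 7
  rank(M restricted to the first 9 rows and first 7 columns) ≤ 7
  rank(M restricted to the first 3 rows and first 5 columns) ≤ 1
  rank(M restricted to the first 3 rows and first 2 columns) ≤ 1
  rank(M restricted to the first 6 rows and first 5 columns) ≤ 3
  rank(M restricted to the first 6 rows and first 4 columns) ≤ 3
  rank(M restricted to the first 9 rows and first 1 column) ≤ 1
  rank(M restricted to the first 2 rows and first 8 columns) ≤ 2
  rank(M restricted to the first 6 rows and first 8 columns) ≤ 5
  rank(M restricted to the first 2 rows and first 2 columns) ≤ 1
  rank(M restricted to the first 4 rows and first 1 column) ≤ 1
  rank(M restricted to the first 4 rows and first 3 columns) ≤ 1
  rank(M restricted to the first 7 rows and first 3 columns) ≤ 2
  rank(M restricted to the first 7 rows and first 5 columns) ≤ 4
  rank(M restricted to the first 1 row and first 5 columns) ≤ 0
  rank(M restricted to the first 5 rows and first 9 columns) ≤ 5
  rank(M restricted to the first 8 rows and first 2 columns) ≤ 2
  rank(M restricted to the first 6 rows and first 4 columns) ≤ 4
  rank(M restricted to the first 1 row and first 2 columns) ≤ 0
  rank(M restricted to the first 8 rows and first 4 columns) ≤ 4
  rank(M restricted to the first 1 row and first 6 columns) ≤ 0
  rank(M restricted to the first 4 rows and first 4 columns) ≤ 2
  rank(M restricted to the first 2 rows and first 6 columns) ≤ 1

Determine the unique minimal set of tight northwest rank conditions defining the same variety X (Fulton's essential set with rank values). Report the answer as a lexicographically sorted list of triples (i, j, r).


Propagating the 27 rank bounds to every northwest block:

  i=1: 0, 0, 0, 0, 0, 0, 1, 1, 1
  i=2: 1, 1, 1, 1, 1, 1, 2, 2, 2
  i=3: 1, 1, 1, 1, 1, 2, 3, 3, 3
  i=4: 1, 1, 1, 2, 2, 3, 4, 4, 4
  i=5: 1, 2, 2, 3, 3, 4, 5, 5, 5
  i=6: 1, 2, 2, 3, 3, 4, 5, 5, 6
  i=7: 1, 2, 2, 3, 4, 5, 6, 6, 7
  i=8: 1, 2, 3, 4, 5, 6, 7, 7, 8
  i=9: 1, 2, 3, 4, 5, 6, 7, 8, 9

hence w(1..9) = (7, 1, 6, 4, 2, 9, 5, 3, 8).

D(w) has 16 cells with 6 SE-corners; essential set:

[(1, 6, 0), (3, 5, 1), (4, 3, 1), (6, 5, 3), (6, 8, 5), (7, 3, 2)]


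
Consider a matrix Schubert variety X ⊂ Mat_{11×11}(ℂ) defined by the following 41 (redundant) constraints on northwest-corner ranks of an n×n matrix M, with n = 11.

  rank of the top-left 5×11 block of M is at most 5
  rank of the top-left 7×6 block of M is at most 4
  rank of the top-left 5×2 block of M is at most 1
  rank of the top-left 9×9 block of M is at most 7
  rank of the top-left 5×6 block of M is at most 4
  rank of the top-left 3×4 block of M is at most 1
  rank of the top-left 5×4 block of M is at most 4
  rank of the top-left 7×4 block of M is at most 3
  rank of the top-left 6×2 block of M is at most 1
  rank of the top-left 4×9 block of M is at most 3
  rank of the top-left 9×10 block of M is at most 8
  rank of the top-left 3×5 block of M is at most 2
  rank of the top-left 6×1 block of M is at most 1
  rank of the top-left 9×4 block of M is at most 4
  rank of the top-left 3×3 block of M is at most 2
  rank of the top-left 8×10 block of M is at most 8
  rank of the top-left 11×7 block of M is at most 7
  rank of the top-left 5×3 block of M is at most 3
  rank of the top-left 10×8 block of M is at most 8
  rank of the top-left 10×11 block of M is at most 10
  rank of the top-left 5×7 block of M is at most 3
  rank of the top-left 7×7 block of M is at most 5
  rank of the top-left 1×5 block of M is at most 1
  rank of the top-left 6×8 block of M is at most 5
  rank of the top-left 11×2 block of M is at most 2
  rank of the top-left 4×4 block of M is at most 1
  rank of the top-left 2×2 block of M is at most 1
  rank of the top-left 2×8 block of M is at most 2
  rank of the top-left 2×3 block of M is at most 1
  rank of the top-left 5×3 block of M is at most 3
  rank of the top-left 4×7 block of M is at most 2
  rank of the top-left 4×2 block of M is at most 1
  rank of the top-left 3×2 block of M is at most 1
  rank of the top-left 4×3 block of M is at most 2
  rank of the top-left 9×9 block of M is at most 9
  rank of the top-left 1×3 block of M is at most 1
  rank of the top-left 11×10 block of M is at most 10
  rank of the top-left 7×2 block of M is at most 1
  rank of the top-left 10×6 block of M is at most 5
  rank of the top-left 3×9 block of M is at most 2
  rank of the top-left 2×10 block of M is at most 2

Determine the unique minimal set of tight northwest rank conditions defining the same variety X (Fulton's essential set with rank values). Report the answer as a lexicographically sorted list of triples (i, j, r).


The tightest implied rank at each (i,j), from the 41 conditions:

  1 | 1 | 1 | 1 | 1 | 1 | 1 | 1 | 1 | 1 | 1
  1 | 1 | 1 | 1 | 2 | 2 | 2 | 2 | 2 | 2 | 2
  1 | 1 | 1 | 1 | 2 | 2 | 2 | 2 | 2 | 3 | 3
  1 | 1 | 1 | 1 | 2 | 2 | 2 | 3 | 3 | 4 | 4
  1 | 1 | 2 | 2 | 3 | 3 | 3 | 4 | 4 | 5 | 5
  1 | 1 | 2 | 3 | 4 | 4 | 4 | 5 | 5 | 6 | 6
  1 | 1 | 2 | 3 | 4 | 4 | 5 | 6 | 6 | 7 | 7
  1 | 2 | 3 | 4 | 5 | 5 | 6 | 7 | 7 | 8 | 8
  1 | 2 | 3 | 4 | 5 | 5 | 6 | 7 | 7 | 8 | 9
  1 | 2 | 3 | 4 | 5 | 5 | 6 | 7 | 8 | 9 | 10
  1 | 2 | 3 | 4 | 5 | 6 | 7 | 8 | 9 | 10 | 11

so w = (1, 5, 10, 8, 3, 4, 7, 2, 11, 9, 6).

|D(w)|=22, |Ess(w)|=7:

[(3, 9, 2), (4, 4, 1), (4, 7, 2), (7, 2, 1), (7, 6, 4), (9, 9, 7), (10, 6, 5)]


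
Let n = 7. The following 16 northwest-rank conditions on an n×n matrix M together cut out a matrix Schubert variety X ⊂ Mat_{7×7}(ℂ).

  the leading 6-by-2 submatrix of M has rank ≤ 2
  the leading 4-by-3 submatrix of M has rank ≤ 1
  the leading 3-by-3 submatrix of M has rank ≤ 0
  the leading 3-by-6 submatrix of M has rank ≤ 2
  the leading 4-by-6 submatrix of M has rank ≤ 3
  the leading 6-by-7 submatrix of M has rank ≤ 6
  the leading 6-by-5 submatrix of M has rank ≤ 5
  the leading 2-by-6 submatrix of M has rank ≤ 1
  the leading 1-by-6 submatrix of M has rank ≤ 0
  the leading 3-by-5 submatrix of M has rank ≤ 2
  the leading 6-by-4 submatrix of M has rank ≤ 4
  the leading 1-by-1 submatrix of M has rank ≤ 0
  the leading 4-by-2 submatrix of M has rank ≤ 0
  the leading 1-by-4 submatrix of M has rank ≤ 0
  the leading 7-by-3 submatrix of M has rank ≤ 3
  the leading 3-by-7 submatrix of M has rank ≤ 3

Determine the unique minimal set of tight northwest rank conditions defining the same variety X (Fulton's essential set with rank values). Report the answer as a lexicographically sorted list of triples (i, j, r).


Rank table r_w(7×7) implied by the 16 constraints:

  row 1: 0, 0, 0, 0, 0, 0, 1
  row 2: 0, 0, 0, 1, 1, 1, 2
  row 3: 0, 0, 0, 1, 2, 2, 3
  row 4: 0, 0, 1, 2, 3, 3, 4
  row 5: 1, 1, 2, 3, 4, 4, 5
  row 6: 1, 2, 3, 4, 5, 5, 6
  row 7: 1, 2, 3, 4, 5, 6, 7

hence w(1..7) = (7, 4, 5, 3, 1, 2, 6).

Rothe diagram D(w) (14 cells), 3 SE-corners (essential conditions):

[(1, 6, 0), (3, 3, 0), (4, 2, 0)]


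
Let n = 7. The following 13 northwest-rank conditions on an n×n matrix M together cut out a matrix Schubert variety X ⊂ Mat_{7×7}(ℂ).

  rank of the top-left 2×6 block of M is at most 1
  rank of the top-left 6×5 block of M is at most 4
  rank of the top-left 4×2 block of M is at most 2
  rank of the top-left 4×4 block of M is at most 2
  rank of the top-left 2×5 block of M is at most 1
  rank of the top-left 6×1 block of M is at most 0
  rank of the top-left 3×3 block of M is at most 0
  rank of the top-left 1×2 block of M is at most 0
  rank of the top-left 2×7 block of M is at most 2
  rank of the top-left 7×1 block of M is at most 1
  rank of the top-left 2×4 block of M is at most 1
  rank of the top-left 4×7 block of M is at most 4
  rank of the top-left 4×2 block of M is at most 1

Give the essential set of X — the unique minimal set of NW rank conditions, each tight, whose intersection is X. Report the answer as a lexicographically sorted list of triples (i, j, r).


Rank table r_w(7×7) implied by the 13 constraints:

  R[1]: 0, 0, 0, 1, 1, 1, 1
  R[2]: 0, 0, 0, 1, 1, 1, 2
  R[3]: 0, 0, 0, 1, 2, 2, 3
  R[4]: 0, 1, 1, 2, 3, 3, 4
  R[5]: 0, 1, 2, 3, 4, 4, 5
  R[6]: 0, 1, 2, 3, 4, 5, 6
  R[7]: 1, 2, 3, 4, 5, 6, 7

second differences of R give the permutation w = (4, 7, 5, 2, 3, 6, 1).

Rothe diagram D(w) (14 cells), 3 SE-corners (essential conditions):

[(2, 6, 1), (3, 3, 0), (6, 1, 0)]


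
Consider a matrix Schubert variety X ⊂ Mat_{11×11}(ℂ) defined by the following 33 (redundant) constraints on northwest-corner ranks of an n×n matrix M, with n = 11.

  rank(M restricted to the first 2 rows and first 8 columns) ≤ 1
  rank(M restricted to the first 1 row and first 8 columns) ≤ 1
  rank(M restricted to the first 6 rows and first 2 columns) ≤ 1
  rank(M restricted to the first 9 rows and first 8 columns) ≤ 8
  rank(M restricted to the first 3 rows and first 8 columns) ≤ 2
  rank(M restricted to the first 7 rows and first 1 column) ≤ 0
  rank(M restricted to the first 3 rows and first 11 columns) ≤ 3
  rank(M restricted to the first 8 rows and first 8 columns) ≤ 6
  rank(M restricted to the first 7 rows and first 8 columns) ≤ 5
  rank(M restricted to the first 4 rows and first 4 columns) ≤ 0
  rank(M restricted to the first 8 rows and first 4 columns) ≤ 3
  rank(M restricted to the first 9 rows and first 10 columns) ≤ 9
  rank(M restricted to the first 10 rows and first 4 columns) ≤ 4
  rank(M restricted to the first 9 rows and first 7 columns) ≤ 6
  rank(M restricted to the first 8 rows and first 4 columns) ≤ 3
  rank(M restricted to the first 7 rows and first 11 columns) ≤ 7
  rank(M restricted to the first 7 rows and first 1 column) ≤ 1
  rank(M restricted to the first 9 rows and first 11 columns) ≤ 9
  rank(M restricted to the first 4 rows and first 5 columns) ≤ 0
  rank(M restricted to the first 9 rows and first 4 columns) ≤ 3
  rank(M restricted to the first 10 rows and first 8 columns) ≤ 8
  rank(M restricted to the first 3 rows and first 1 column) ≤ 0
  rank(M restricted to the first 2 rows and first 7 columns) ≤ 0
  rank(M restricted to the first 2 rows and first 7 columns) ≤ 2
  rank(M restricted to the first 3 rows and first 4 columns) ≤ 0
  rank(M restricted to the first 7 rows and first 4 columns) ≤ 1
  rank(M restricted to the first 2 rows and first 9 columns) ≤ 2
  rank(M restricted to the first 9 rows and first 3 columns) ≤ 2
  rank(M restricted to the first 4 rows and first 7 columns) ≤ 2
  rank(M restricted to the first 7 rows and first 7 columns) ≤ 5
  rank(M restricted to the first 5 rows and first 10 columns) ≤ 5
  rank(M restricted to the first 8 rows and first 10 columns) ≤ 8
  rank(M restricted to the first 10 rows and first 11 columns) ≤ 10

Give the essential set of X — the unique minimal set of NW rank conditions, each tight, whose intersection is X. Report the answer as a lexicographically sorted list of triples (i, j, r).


Propagating the 33 rank bounds to every northwest block:

  R[1]: 0 0 0 0 0 0 0 1 1 1 1
  R[2]: 0 0 0 0 0 0 0 1 2 2 2
  R[3]: 0 0 0 0 0 1 1 2 3 3 3
  R[4]: 0 0 0 0 0 1 2 3 4 4 4
  R[5]: 0 1 1 1 1 2 3 4 5 5 5
  R[6]: 0 1 1 1 2 3 4 5 6 6 6
  R[7]: 0 1 1 1 2 3 4 5 6 7 7
  R[8]: 1 2 2 2 3 4 5 6 7 8 8
  R[9]: 1 2 2 3 4 5 6 7 8 9 9
  R[10]: 1 2 3 4 5 6 7 8 9 10 10
  R[11]: 1 2 3 4 5 6 7 8 9 10 11

the unique w with this rank table is (8, 9, 6, 7, 2, 5, 10, 1, 4, 3, 11).

Rothe diagram D(w) (32 cells), 5 SE-corners (essential conditions):

[(2, 7, 0), (4, 5, 0), (7, 1, 0), (7, 4, 1), (9, 3, 2)]


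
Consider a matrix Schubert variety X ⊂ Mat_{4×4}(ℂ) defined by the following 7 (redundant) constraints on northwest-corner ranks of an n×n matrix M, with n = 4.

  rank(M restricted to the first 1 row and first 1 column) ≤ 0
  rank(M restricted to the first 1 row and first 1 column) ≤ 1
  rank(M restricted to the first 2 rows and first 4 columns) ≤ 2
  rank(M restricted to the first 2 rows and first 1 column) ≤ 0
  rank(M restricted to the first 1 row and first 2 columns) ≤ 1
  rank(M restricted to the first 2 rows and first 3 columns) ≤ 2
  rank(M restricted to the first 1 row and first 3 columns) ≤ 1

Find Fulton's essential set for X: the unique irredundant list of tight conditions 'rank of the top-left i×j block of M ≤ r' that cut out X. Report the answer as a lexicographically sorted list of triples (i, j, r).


Recovering R(i,j) via the rank-extension bound from the 7 conditions:

  row 1: 0 | 1 | 1 | 1
  row 2: 0 | 1 | 2 | 2
  row 3: 1 | 2 | 3 | 3
  row 4: 1 | 2 | 3 | 4

the unique w with this rank table is (2, 3, 1, 4).

Rothe diagram D(w) (2 cells), 1 SE-corner (essential condition):

[(2, 1, 0)]


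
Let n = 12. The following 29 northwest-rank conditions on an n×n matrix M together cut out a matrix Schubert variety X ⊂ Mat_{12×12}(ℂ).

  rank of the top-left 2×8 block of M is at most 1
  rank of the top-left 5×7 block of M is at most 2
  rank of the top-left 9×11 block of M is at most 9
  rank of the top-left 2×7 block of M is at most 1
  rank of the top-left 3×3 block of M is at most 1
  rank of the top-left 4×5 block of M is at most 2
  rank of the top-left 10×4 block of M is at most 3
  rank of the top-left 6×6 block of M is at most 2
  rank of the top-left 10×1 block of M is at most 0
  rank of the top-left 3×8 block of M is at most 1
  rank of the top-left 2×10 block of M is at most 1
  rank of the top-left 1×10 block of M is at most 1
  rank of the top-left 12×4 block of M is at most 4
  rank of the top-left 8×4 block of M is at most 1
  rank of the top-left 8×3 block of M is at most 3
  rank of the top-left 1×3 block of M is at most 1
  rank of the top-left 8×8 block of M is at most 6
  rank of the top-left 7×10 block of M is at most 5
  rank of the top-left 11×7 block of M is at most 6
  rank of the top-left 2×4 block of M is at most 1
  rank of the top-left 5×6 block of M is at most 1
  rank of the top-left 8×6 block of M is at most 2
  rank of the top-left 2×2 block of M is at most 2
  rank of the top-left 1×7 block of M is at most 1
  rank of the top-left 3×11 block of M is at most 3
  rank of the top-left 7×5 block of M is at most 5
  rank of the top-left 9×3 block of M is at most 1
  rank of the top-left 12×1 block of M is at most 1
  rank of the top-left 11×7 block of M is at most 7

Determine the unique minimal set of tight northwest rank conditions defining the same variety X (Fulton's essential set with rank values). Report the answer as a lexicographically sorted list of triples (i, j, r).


Recovering R(i,j) via the rank-extension bound from the 29 conditions:

  i=1: 0  1  1  1  1  1  1  1  1  1  1  1
  i=2: 0  1  1  1  1  1  1  1  1  1  2  2
  i=3: 0  1  1  1  1  1  1  1  2  2  3  3
  i=4: 0  1  1  1  1  1  2  2  3  3  4  4
  i=5: 0  1  1  1  1  1  2  3  4  4  5  5
  i=6: 0  1  1  1  2  2  3  4  5  5  6  6
  i=7: 0  1  1  1  2  2  3  4  5  5  6  7
  i=8: 0  1  1  1  2  2  3  4  5  6  7  8
  i=9: 0  1  1  2  3  3  4  5  6  7  8  9
  i=10: 0  1  2  3  4  4  5  6  7  8  9  10
  i=11: 1  2  3  4  5  5  6  7  8  9  10  11
  i=12: 1  2  3  4  5  6  7  8  9  10  11  12

reading off 1-entries of Δ²R: w = (2, 11, 9, 7, 8, 5, 12, 10, 4, 3, 1, 6).

Rothe diagram D(w) (42 cells), 8 SE-corners (essential conditions):

[(2, 10, 1), (3, 8, 1), (5, 6, 1), (7, 10, 5), (8, 4, 1), (8, 6, 2), (9, 3, 1), (10, 1, 0)]


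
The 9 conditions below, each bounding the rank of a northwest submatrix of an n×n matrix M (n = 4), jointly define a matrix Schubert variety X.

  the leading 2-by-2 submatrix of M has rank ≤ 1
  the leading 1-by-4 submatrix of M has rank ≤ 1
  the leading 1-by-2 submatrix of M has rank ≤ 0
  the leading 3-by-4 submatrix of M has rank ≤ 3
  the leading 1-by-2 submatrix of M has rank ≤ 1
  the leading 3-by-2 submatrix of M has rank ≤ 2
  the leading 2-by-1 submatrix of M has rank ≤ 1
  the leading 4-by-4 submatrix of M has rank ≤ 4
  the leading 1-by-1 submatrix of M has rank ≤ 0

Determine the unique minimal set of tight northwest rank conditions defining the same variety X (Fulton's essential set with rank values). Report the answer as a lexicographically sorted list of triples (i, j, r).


Propagating the 9 rank bounds to every northwest block:

  0, 0, 1, 1
  1, 1, 2, 2
  1, 2, 3, 3
  1, 2, 3, 4

giving w = (3, 1, 2, 4) via Δ²R.

Rothe diagram D(w) (2 cells), 1 SE-corner (essential condition):

[(1, 2, 0)]


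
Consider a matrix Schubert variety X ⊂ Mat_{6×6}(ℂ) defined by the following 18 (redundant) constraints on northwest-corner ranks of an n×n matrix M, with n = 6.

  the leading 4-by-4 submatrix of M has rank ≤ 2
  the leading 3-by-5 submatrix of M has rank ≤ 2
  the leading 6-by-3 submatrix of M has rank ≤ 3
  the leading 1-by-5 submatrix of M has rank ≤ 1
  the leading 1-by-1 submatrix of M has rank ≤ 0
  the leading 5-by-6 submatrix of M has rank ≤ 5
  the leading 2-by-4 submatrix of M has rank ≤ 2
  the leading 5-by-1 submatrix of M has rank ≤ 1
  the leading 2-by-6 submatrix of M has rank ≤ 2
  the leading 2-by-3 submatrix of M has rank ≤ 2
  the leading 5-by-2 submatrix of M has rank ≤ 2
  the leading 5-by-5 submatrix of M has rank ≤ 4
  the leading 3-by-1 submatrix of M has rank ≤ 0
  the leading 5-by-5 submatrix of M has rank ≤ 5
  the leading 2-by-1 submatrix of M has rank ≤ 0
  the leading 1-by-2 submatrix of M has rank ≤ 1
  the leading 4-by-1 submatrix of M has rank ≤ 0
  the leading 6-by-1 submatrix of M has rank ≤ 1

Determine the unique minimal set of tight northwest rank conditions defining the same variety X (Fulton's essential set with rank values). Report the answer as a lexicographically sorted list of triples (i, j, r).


Recovering R(i,j) via the rank-extension bound from the 18 conditions:

  row 1: 0  1  1  1  1  1
  row 2: 0  1  2  2  2  2
  row 3: 0  1  2  2  2  3
  row 4: 0  1  2  2  3  4
  row 5: 1  2  3  3  4  5
  row 6: 1  2  3  4  5  6

reading off 1-entries of Δ²R: w = (2, 3, 6, 5, 1, 4).

Rothe diagram D(w) (7 cells), 3 SE-corners (essential conditions):

[(3, 5, 2), (4, 1, 0), (4, 4, 2)]


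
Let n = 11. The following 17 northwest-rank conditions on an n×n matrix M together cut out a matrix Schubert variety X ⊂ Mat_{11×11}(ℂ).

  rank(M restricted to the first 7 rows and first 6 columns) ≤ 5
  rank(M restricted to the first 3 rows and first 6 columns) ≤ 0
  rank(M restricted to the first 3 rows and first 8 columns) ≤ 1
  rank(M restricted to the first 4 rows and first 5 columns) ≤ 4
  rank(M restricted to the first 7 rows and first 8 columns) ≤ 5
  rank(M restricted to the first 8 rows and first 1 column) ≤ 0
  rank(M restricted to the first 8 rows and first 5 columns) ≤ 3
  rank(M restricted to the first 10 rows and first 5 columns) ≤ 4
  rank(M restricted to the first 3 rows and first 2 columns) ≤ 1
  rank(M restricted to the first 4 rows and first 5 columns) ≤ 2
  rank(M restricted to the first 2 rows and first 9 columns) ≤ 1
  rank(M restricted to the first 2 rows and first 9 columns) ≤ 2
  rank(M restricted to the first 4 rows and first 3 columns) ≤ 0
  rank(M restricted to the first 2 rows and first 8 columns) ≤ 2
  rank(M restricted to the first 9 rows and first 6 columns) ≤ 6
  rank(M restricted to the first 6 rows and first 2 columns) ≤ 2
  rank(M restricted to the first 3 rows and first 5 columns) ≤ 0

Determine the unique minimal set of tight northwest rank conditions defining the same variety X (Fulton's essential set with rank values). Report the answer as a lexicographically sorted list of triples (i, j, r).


Propagating the 17 rank bounds to every northwest block:

  0  0  0  0  0  0  1  1  1  1  1
  0  0  0  0  0  0  1  1  1  2  2
  0  0  0  0  0  0  1  1  2  3  3
  0  0  0  1  1  1  2  2  3  4  4
  0  1  1  2  2  2  3  3  4  5  5
  0  1  2  3  3  3  4  4  5  6  6
  0  1  2  3  3  4  5  5  6  7  7
  0  1  2  3  3  4  5  6  7  8  8
  1  2  3  4  4  5  6  7  8  9  9
  1  2  3  4  4  5  6  7  8  9  10
  1  2  3  4  5  6  7  8  9  10  11

the unique w with this rank table is (7, 10, 9, 4, 2, 3, 6, 8, 1, 11, 5).

Rothe diagram D(w) (31 cells), 7 SE-corners (essential conditions):

[(2, 9, 1), (3, 6, 0), (3, 8, 1), (4, 3, 0), (8, 1, 0), (8, 5, 3), (10, 5, 4)]


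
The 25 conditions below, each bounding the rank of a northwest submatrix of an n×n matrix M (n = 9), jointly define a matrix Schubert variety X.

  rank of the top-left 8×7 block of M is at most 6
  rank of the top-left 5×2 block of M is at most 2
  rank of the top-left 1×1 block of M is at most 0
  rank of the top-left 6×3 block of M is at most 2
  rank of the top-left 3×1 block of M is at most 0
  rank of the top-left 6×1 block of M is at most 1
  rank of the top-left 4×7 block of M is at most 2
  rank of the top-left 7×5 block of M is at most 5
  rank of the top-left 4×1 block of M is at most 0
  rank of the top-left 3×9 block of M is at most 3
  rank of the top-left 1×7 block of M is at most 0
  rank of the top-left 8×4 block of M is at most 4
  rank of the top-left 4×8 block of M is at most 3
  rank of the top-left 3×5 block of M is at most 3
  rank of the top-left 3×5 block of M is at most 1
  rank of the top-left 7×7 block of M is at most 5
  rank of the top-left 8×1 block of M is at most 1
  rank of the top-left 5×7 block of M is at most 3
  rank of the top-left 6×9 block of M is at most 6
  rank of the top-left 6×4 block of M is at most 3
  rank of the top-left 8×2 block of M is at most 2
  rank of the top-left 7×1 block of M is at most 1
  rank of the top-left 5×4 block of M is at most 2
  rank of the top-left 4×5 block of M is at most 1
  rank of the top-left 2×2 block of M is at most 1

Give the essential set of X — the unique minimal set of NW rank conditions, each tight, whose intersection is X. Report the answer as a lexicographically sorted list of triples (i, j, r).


Computing R[i][j] = min implied NW-rank bound (n=9, 25 conditions):

  R[1]: 0 | 0 | 0 | 0 | 0 | 0 | 0 | 1 | 1
  R[2]: 0 | 1 | 1 | 1 | 1 | 1 | 1 | 2 | 2
  R[3]: 0 | 1 | 1 | 1 | 1 | 2 | 2 | 3 | 3
  R[4]: 0 | 1 | 1 | 1 | 1 | 2 | 2 | 3 | 4
  R[5]: 1 | 2 | 2 | 2 | 2 | 3 | 3 | 4 | 5
  R[6]: 1 | 2 | 2 | 3 | 3 | 4 | 4 | 5 | 6
  R[7]: 1 | 2 | 3 | 4 | 4 | 5 | 5 | 6 | 7
  R[8]: 1 | 2 | 3 | 4 | 5 | 6 | 6 | 7 | 8
  R[9]: 1 | 2 | 3 | 4 | 5 | 6 | 7 | 8 | 9

so w = (8, 2, 6, 9, 1, 4, 3, 5, 7).

D(w) has 18 cells with 5 SE-corners; essential set:

[(1, 7, 0), (4, 1, 0), (4, 5, 1), (4, 7, 2), (6, 3, 2)]


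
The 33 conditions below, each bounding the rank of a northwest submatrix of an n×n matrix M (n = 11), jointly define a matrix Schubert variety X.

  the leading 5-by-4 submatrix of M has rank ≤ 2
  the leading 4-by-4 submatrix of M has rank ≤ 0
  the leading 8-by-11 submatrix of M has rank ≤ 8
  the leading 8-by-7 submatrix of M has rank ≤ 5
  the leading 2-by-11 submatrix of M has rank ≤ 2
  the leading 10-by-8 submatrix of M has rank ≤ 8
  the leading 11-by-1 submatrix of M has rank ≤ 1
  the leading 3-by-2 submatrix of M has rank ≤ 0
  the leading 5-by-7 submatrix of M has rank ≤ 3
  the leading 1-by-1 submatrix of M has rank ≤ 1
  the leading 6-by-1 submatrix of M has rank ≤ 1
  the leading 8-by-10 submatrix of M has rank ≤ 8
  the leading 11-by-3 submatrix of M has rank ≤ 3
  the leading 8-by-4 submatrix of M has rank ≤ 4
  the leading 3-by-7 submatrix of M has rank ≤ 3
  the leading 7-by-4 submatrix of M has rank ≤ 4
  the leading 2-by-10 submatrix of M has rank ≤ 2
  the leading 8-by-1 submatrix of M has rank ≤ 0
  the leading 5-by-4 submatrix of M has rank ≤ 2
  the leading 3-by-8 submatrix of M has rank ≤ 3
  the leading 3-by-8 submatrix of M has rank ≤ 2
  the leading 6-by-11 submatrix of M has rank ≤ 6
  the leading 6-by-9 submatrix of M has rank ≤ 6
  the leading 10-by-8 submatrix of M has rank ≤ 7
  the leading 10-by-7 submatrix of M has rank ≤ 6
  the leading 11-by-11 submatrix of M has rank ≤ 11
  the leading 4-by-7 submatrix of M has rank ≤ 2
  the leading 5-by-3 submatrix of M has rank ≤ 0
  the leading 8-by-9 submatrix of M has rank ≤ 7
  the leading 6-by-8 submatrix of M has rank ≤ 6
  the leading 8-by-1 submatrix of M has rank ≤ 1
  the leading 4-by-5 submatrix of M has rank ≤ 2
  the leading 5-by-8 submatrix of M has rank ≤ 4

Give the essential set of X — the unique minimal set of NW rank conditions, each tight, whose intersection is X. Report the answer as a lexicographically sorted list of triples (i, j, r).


Rank table r_w(11×11) implied by the 33 constraints:

  R[1]: 0, 0, 0, 0, 1, 1, 1, 1, 1, 1, 1
  R[2]: 0, 0, 0, 0, 1, 2, 2, 2, 2, 2, 2
  R[3]: 0, 0, 0, 0, 1, 2, 2, 2, 3, 3, 3
  R[4]: 0, 0, 0, 0, 1, 2, 2, 3, 4, 4, 4
  R[5]: 0, 0, 0, 1, 2, 3, 3, 4, 5, 5, 5
  R[6]: 0, 1, 1, 2, 3, 4, 4, 5, 6, 6, 6
  R[7]: 0, 1, 2, 3, 4, 5, 5, 6, 7, 7, 7
  R[8]: 0, 1, 2, 3, 4, 5, 5, 6, 7, 8, 8
  R[9]: 1, 2, 3, 4, 5, 6, 6, 7, 8, 9, 9
  R[10]: 1, 2, 3, 4, 5, 6, 6, 7, 8, 9, 10
  R[11]: 1, 2, 3, 4, 5, 6, 7, 8, 9, 10, 11

giving w = (5, 6, 9, 8, 4, 2, 3, 10, 1, 11, 7) via Δ²R.

Rothe diagram D(w) (27 cells), 7 SE-corners (essential conditions):

[(3, 8, 2), (4, 4, 0), (4, 7, 2), (5, 3, 0), (8, 1, 0), (8, 7, 5), (10, 7, 6)]


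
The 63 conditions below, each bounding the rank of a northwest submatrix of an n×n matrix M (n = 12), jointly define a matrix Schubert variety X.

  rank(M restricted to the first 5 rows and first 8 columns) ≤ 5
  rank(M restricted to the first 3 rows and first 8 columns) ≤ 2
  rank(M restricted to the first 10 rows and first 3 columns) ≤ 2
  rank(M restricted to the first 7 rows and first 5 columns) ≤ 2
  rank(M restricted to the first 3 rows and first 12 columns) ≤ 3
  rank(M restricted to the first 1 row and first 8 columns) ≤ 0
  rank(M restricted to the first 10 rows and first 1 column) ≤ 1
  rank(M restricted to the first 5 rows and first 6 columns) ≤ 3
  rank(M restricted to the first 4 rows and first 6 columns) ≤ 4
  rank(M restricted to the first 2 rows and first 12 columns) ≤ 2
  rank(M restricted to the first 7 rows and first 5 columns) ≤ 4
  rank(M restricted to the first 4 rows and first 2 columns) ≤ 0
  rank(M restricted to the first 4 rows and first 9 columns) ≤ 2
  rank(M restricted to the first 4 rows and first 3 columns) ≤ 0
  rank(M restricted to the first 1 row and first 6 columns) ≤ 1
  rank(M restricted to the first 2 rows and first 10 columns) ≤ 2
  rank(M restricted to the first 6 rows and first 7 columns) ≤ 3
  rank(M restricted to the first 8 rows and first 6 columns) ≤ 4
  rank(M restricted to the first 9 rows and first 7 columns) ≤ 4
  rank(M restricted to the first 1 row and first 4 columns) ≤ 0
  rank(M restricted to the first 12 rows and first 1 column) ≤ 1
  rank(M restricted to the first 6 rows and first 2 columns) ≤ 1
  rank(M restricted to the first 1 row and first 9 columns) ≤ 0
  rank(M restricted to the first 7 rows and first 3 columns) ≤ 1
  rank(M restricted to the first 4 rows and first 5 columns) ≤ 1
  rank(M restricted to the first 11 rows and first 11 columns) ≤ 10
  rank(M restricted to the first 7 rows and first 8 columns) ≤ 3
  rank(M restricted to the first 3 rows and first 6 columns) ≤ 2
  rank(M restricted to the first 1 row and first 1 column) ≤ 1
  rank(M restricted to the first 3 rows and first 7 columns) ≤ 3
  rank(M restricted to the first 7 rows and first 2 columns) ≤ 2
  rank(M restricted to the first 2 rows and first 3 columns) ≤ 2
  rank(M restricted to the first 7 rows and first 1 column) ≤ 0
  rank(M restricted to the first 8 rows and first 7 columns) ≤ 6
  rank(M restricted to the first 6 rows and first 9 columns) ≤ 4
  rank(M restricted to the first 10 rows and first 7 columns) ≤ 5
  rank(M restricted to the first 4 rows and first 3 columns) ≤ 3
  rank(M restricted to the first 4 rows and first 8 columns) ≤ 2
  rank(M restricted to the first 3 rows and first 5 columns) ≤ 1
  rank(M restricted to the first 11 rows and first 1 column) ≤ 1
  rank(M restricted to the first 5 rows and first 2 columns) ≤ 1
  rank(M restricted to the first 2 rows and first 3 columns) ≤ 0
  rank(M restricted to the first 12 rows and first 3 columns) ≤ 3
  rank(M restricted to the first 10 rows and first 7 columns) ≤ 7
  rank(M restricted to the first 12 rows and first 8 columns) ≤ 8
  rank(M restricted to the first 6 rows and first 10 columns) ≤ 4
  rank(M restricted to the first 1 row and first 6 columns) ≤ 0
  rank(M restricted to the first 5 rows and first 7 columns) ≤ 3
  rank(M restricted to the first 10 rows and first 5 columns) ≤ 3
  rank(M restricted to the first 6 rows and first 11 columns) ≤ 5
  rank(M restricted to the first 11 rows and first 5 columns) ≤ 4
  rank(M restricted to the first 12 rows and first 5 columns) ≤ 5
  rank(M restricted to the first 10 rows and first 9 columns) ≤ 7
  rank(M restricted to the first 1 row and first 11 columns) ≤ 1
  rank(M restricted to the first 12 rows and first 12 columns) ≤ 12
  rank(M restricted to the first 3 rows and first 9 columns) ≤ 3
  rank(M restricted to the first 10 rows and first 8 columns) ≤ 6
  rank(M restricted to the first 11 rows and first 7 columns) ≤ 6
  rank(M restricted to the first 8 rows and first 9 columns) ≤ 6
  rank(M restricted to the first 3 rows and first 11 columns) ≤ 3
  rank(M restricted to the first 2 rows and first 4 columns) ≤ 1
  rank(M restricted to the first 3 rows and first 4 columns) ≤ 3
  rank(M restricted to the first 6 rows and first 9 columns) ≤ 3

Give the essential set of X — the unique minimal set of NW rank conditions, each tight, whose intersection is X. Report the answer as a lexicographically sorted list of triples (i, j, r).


Reconstructing r_w from the 63 given conditions:

  0  0  0  0  0  0  0  0  0  1  1  1
  0  0  0  1  1  1  1  1  1  2  2  2
  0  0  0  1  1  2  2  2  2  3  3  3
  0  0  0  1  1  2  2  2  2  3  4  4
  0  1  1  2  2  3  3  3  3  4  5  5
  0  1  1  2  2  3  3  3  3  4  5  6
  0  1  1  2  2  3  3  3  4  5  6  7
  1  2  2  3  3  4  4  4  5  6  7  8
  1  2  2  3  3  4  4  5  6  7  8  9
  1  2  2  3  3  4  5  6  7  8  9  10
  1  2  3  4  4  5  6  7  8  9  10  11
  1  2  3  4  5  6  7  8  9  10  11  12

so w = (10, 4, 6, 11, 2, 12, 9, 1, 8, 7, 3, 5).

Rothe diagram D(w) (40 cells), 12 SE-corners (essential conditions):

[(1, 9, 0), (4, 3, 0), (4, 5, 1), (4, 9, 2), (6, 9, 3), (7, 1, 0), (7, 3, 1), (7, 5, 2), (7, 8, 3), (9, 7, 4), (10, 3, 2), (10, 5, 3)]


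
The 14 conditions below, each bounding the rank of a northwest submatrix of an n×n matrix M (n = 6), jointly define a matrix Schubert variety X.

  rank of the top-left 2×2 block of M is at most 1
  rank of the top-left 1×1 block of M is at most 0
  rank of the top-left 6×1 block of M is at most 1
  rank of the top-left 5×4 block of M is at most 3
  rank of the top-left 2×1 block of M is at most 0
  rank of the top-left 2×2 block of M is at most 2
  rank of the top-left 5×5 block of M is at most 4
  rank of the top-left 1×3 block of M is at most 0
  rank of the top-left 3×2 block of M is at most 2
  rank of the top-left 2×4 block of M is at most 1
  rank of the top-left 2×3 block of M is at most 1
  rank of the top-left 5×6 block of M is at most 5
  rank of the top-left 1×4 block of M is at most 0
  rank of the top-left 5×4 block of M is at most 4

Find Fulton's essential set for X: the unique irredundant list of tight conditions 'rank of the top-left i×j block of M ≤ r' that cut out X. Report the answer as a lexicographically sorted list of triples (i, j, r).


Computing R[i][j] = min implied NW-rank bound (n=6, 14 conditions):

  i=1: 0, 0, 0, 0, 1, 1
  i=2: 0, 1, 1, 1, 2, 2
  i=3: 1, 2, 2, 2, 3, 3
  i=4: 1, 2, 3, 3, 4, 4
  i=5: 1, 2, 3, 3, 4, 5
  i=6: 1, 2, 3, 4, 5, 6

second differences of R give the permutation w = (5, 2, 1, 3, 6, 4).

Fulton essential set (3 of the 6 Rothe cells):

[(1, 4, 0), (2, 1, 0), (5, 4, 3)]


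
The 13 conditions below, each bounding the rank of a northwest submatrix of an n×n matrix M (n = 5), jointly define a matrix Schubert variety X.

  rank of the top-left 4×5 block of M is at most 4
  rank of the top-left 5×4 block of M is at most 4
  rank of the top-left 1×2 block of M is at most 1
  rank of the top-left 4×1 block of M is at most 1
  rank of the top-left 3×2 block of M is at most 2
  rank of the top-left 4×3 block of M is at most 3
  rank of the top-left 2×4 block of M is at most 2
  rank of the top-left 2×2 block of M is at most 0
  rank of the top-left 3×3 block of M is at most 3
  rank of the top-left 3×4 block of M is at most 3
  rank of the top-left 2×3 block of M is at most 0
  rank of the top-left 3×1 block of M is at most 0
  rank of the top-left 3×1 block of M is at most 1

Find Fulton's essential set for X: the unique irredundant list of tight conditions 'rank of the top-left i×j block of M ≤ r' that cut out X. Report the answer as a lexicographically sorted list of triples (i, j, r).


Rank table r_w(5×5) implied by the 13 constraints:

  0  0  0  1  1
  0  0  0  1  2
  0  1  1  2  3
  1  2  2  3  4
  1  2  3  4  5

reading off 1-entries of Δ²R: w = (4, 5, 2, 1, 3).

ℓ(w)=7; the 2 essential cells (i,j,r):

[(2, 3, 0), (3, 1, 0)]
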